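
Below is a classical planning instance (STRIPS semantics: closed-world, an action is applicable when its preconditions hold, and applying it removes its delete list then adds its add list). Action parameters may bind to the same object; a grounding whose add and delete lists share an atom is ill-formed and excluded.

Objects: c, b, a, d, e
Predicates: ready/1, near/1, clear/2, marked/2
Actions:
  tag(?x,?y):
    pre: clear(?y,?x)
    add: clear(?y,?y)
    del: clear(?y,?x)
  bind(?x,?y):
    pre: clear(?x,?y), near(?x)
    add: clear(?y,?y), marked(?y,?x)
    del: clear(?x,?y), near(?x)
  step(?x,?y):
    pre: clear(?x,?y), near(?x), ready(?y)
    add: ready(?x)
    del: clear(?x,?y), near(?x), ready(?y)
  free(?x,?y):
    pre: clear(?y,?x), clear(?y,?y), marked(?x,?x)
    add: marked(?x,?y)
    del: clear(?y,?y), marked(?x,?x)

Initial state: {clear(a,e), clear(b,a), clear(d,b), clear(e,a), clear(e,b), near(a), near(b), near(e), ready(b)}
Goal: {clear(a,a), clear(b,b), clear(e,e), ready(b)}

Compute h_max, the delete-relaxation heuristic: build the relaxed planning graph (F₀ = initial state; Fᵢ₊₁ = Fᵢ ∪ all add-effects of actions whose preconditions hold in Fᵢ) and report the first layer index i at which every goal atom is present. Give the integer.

1

F0 = init (9 atoms)
F1 = F0 ∪ {clear(a,a), clear(b,b), clear(d,d), clear(e,e), marked(a,b), marked(a,e), marked(b,e), marked(e,a), ready(e)}  (18 atoms)
goal ⊆ F1  ⇒  h_max = 1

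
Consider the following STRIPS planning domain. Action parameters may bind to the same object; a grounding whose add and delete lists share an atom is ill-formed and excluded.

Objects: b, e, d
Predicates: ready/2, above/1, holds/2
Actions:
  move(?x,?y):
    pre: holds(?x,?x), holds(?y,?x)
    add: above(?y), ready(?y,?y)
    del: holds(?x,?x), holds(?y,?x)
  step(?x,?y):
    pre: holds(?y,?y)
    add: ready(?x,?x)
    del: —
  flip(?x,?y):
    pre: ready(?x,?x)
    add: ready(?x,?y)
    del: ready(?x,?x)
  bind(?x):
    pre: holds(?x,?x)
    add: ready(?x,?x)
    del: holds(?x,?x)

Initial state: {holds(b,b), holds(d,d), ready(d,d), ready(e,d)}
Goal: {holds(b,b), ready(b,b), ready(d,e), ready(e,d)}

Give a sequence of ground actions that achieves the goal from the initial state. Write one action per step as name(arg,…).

step(b,b); flip(d,e)

1. step(b,b)  →  {holds(b,b), holds(d,d), ready(b,b), ready(d,d), ready(e,d)}
2. flip(d,e)  →  {holds(b,b), holds(d,d), ready(b,b), ready(d,e), ready(e,d)}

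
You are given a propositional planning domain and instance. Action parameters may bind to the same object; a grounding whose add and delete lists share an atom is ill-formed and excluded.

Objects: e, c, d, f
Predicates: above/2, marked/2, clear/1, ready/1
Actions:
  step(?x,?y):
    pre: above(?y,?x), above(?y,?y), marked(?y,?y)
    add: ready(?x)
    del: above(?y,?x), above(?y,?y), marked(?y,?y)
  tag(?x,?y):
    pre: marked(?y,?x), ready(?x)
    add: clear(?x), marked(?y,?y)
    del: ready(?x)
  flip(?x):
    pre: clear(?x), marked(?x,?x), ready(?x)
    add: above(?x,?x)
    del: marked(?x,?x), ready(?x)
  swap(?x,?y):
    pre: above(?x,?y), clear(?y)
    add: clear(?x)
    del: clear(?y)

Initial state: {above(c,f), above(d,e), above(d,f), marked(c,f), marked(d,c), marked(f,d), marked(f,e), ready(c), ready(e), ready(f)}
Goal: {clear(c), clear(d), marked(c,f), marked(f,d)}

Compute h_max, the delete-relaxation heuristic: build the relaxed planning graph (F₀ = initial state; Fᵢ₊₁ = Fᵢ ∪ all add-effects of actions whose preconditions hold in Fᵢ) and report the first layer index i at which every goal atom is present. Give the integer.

2

F0 = init (10 atoms)
F1 = F0 ∪ {clear(c), clear(e), clear(f), marked(c,c), marked(d,d), marked(f,f)}  (16 atoms)
F2 = F1 ∪ {above(c,c), above(f,f), clear(d)}  (19 atoms)
goal ⊆ F2  ⇒  h_max = 2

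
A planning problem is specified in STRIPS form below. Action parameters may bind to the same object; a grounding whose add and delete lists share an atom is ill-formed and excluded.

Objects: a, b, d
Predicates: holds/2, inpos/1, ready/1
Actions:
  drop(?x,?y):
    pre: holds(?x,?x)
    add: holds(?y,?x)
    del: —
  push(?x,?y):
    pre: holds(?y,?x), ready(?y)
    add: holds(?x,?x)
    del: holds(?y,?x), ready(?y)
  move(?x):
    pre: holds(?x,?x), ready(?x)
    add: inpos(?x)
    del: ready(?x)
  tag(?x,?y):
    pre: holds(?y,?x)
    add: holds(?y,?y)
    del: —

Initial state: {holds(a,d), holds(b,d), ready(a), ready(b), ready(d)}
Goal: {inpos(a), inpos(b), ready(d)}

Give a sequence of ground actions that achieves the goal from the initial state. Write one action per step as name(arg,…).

tag(d,a); move(a); tag(d,b); move(b)

1. tag(d,a)  →  {holds(a,a), holds(a,d), holds(b,d), ready(a), ready(b), ready(d)}
2. move(a)  →  {holds(a,a), holds(a,d), holds(b,d), inpos(a), ready(b), ready(d)}
3. tag(d,b)  →  {holds(a,a), holds(a,d), holds(b,b), holds(b,d), inpos(a), ready(b), ready(d)}
4. move(b)  →  {holds(a,a), holds(a,d), holds(b,b), holds(b,d), inpos(a), inpos(b), ready(d)}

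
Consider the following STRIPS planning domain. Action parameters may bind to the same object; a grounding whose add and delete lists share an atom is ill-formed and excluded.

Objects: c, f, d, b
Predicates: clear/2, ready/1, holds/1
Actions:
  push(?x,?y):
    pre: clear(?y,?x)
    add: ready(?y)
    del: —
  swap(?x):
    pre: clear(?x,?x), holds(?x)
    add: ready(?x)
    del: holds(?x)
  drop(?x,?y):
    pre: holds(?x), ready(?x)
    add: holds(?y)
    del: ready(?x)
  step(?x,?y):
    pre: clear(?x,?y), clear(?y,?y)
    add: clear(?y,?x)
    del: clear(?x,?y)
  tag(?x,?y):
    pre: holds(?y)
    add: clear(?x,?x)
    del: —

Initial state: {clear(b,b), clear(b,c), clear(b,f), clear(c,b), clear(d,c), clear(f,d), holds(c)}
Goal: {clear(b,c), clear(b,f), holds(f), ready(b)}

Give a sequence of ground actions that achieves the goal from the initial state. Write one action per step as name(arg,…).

push(c,b); push(b,c); drop(c,f)

1. push(c,b)  →  {clear(b,b), clear(b,c), clear(b,f), clear(c,b), clear(d,c), clear(f,d), holds(c), ready(b)}
2. push(b,c)  →  {clear(b,b), clear(b,c), clear(b,f), clear(c,b), clear(d,c), clear(f,d), holds(c), ready(b), ready(c)}
3. drop(c,f)  →  {clear(b,b), clear(b,c), clear(b,f), clear(c,b), clear(d,c), clear(f,d), holds(c), holds(f), ready(b)}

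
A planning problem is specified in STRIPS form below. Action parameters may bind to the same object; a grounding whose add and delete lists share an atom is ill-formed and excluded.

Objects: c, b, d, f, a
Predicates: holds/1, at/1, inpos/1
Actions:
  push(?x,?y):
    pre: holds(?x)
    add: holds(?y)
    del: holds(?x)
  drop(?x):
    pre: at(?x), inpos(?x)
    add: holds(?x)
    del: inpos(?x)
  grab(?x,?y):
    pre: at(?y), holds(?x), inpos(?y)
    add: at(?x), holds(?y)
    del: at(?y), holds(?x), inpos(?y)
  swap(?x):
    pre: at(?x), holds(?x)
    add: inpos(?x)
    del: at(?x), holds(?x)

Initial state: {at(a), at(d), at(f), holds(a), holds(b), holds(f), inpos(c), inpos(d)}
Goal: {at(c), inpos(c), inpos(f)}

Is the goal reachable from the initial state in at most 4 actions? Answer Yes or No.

1. push(b,c)  →  {at(a), at(d), at(f), holds(a), holds(c), holds(f), inpos(c), inpos(d)}
2. grab(c,d)  →  {at(a), at(c), at(f), holds(a), holds(d), holds(f), inpos(c)}
3. swap(f)  →  {at(a), at(c), holds(a), holds(d), inpos(c), inpos(f)}
optimal plan length = 3; 3 ≤ 4

Yes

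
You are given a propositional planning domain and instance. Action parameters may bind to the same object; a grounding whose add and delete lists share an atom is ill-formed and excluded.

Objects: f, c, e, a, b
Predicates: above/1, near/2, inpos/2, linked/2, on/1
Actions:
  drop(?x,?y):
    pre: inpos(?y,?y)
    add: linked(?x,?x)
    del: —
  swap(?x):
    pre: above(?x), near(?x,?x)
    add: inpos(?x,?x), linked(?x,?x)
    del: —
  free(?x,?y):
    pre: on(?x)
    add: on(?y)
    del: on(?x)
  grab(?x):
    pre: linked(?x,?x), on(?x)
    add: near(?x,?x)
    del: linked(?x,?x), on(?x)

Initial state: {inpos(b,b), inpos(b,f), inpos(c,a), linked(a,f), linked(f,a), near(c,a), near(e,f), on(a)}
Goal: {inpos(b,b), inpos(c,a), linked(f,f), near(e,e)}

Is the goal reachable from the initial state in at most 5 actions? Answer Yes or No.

1. drop(f,b)  →  {inpos(b,b), inpos(b,f), inpos(c,a), linked(a,f), linked(f,a), linked(f,f), near(c,a), near(e,f), on(a)}
2. drop(e,b)  →  {inpos(b,b), inpos(b,f), inpos(c,a), linked(a,f), linked(e,e), linked(f,a), linked(f,f), near(c,a), near(e,f), on(a)}
3. free(a,e)  →  {inpos(b,b), inpos(b,f), inpos(c,a), linked(a,f), linked(e,e), linked(f,a), linked(f,f), near(c,a), near(e,f), on(e)}
4. grab(e)  →  {inpos(b,b), inpos(b,f), inpos(c,a), linked(a,f), linked(f,a), linked(f,f), near(c,a), near(e,e), near(e,f)}
optimal plan length = 4; 4 ≤ 5

Yes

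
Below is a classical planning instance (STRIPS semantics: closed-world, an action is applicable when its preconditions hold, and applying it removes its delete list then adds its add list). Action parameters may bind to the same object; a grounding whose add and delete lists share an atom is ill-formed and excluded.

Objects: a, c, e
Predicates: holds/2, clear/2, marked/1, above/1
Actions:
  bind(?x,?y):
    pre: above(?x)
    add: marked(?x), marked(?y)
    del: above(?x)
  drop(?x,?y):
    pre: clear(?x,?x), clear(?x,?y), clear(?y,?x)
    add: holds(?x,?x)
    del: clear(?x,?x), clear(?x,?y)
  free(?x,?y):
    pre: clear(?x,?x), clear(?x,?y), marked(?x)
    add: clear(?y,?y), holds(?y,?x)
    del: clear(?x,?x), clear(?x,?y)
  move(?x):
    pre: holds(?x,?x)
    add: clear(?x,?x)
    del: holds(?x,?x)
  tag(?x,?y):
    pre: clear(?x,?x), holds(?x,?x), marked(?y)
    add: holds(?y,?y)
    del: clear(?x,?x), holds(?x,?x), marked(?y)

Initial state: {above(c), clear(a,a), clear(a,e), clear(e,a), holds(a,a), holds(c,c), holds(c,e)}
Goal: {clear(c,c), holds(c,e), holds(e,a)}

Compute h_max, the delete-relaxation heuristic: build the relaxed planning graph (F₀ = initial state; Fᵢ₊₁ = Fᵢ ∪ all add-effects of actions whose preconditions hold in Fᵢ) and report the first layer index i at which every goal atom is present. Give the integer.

2

F0 = init (7 atoms)
F1 = F0 ∪ {clear(c,c), marked(a), marked(c), marked(e)}  (11 atoms)
F2 = F1 ∪ {clear(e,e), holds(e,a), holds(e,e)}  (14 atoms)
goal ⊆ F2  ⇒  h_max = 2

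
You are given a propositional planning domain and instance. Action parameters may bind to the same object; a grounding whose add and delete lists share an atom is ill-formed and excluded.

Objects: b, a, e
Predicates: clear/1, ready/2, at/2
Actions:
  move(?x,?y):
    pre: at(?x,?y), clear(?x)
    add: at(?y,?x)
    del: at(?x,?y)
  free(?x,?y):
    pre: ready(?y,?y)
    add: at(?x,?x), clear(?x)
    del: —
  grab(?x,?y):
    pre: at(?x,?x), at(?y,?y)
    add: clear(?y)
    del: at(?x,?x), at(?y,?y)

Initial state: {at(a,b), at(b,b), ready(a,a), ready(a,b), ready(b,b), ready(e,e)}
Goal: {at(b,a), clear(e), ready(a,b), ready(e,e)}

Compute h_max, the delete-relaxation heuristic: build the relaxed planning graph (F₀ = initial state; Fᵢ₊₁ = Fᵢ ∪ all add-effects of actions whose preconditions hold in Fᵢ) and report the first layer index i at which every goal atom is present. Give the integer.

2

F0 = init (6 atoms)
F1 = F0 ∪ {at(a,a), at(e,e), clear(a), clear(b), clear(e)}  (11 atoms)
F2 = F1 ∪ {at(b,a)}  (12 atoms)
goal ⊆ F2  ⇒  h_max = 2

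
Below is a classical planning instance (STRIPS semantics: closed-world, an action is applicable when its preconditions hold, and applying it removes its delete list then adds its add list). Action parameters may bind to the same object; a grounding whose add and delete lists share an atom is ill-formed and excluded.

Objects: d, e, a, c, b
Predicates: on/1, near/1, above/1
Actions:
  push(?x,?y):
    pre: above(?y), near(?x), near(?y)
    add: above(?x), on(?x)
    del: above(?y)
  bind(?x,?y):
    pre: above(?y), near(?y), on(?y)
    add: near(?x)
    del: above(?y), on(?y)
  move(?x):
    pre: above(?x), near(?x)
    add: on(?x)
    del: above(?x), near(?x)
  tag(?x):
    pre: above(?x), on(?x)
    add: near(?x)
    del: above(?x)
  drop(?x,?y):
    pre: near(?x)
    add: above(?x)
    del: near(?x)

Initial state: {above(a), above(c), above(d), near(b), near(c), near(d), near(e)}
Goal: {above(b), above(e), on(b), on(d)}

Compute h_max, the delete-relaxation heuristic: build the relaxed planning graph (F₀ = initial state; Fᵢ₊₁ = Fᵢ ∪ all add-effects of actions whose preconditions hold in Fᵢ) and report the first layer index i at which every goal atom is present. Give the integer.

1

F0 = init (7 atoms)
F1 = F0 ∪ {above(b), above(e), on(b), on(c), on(d), on(e)}  (13 atoms)
goal ⊆ F1  ⇒  h_max = 1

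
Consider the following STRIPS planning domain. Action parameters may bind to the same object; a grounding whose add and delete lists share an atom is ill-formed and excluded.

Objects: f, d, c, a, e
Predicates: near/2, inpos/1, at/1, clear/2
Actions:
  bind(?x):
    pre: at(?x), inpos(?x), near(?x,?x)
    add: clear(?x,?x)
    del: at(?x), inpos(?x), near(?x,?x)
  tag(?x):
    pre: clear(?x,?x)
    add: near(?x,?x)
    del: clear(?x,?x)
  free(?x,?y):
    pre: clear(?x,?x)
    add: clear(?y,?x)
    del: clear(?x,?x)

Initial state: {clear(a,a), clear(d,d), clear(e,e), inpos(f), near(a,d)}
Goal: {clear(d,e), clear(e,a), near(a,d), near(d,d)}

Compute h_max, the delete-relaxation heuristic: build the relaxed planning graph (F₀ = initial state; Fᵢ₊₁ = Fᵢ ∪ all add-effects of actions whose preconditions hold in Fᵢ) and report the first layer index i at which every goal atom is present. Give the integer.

1

F0 = init (5 atoms)
F1 = F0 ∪ {clear(a,d), clear(a,e), clear(c,a), clear(c,d), clear(c,e), clear(d,a), clear(d,e), clear(e,a), clear(e,d), clear(f,a), clear(f,d), clear(f,e), near(a,a), near(d,d), near(e,e)}  (20 atoms)
goal ⊆ F1  ⇒  h_max = 1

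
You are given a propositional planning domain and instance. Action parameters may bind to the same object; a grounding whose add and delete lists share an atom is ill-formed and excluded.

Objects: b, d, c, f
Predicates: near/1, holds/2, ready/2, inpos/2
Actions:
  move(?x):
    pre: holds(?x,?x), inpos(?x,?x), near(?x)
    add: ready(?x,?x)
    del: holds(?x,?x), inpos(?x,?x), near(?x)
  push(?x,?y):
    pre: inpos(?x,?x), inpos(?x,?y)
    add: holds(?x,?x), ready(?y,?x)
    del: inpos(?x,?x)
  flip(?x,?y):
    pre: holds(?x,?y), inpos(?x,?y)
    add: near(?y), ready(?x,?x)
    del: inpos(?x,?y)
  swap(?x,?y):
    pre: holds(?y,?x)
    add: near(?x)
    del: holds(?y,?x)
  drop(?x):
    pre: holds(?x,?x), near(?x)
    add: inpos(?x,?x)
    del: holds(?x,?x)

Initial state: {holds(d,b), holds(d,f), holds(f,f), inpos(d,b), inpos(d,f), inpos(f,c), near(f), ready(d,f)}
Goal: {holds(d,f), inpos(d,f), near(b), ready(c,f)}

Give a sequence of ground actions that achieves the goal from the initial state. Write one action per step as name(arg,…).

flip(d,b); drop(f); push(f,c)

1. flip(d,b)  →  {holds(d,b), holds(d,f), holds(f,f), inpos(d,f), inpos(f,c), near(b), near(f), ready(d,d), ready(d,f)}
2. drop(f)  →  {holds(d,b), holds(d,f), inpos(d,f), inpos(f,c), inpos(f,f), near(b), near(f), ready(d,d), ready(d,f)}
3. push(f,c)  →  {holds(d,b), holds(d,f), holds(f,f), inpos(d,f), inpos(f,c), near(b), near(f), ready(c,f), ready(d,d), ready(d,f)}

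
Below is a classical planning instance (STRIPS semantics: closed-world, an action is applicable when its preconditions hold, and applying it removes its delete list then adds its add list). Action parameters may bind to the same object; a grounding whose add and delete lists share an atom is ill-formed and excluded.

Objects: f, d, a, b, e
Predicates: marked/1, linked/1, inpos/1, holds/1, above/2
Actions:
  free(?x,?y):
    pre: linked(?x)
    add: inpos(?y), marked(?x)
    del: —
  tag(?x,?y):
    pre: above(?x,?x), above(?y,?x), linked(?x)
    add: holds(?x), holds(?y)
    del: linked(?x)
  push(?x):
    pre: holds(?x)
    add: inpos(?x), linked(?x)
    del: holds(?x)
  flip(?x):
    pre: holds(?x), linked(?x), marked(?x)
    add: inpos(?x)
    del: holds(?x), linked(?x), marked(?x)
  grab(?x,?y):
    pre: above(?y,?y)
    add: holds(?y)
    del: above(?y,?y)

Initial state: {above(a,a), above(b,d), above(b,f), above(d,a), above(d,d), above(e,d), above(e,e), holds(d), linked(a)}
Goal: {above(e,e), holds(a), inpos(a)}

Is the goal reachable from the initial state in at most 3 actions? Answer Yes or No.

Yes

1. free(a,a)  →  {above(a,a), above(b,d), above(b,f), above(d,a), above(d,d), above(e,d), above(e,e), holds(d), inpos(a), linked(a), marked(a)}
2. tag(a,d)  →  {above(a,a), above(b,d), above(b,f), above(d,a), above(d,d), above(e,d), above(e,e), holds(a), holds(d), inpos(a), marked(a)}
optimal plan length = 2; 2 ≤ 3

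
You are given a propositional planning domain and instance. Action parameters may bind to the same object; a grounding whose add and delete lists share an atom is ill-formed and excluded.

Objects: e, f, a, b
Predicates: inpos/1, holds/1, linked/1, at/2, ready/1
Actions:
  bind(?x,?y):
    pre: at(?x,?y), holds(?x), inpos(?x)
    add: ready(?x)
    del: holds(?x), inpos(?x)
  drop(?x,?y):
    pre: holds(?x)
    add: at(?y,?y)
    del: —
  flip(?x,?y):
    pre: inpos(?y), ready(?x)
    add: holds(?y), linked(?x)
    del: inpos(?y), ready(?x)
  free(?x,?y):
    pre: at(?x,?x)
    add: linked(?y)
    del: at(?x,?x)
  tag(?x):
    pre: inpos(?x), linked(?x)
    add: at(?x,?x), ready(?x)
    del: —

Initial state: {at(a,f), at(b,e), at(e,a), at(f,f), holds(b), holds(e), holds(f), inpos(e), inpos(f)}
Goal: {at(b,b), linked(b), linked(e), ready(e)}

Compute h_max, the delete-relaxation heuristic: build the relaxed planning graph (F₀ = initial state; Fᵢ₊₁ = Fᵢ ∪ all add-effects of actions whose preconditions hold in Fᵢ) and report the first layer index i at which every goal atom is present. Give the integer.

1

F0 = init (9 atoms)
F1 = F0 ∪ {at(a,a), at(b,b), at(e,e), linked(a), linked(b), linked(e), linked(f), ready(e), ready(f)}  (18 atoms)
goal ⊆ F1  ⇒  h_max = 1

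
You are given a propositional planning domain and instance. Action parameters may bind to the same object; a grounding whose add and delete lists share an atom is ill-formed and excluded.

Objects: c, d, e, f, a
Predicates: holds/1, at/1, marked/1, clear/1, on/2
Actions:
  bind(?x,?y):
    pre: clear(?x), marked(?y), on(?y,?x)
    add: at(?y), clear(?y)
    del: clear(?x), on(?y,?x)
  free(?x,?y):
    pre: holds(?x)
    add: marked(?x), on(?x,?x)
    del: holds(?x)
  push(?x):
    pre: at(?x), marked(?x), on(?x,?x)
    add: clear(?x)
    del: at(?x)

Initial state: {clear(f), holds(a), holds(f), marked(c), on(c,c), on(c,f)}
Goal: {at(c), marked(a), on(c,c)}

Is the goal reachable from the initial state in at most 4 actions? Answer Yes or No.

Yes

1. bind(f,c)  →  {at(c), clear(c), holds(a), holds(f), marked(c), on(c,c)}
2. free(a,c)  →  {at(c), clear(c), holds(f), marked(a), marked(c), on(a,a), on(c,c)}
optimal plan length = 2; 2 ≤ 4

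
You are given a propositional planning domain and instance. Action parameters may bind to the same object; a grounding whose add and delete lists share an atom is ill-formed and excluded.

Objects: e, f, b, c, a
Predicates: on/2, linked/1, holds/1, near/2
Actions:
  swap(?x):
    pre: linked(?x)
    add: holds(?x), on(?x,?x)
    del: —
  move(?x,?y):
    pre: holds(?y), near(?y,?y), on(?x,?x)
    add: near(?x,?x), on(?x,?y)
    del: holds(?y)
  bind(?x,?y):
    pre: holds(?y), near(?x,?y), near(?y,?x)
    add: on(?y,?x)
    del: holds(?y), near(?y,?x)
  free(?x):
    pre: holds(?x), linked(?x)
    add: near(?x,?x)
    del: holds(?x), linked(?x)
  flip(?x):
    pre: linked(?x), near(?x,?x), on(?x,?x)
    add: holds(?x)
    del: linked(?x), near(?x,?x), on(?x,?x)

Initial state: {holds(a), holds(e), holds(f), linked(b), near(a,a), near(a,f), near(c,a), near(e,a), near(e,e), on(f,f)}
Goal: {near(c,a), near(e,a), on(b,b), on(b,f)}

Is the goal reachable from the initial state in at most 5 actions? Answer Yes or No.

Yes

1. swap(b)  →  {holds(a), holds(b), holds(e), holds(f), linked(b), near(a,a), near(a,f), near(c,a), near(e,a), near(e,e), on(b,b), on(f,f)}
2. move(f,e)  →  {holds(a), holds(b), holds(f), linked(b), near(a,a), near(a,f), near(c,a), near(e,a), near(e,e), near(f,f), on(b,b), on(f,e), on(f,f)}
3. move(b,f)  →  {holds(a), holds(b), linked(b), near(a,a), near(a,f), near(b,b), near(c,a), near(e,a), near(e,e), near(f,f), on(b,b), on(b,f), on(f,e), on(f,f)}
optimal plan length = 3; 3 ≤ 5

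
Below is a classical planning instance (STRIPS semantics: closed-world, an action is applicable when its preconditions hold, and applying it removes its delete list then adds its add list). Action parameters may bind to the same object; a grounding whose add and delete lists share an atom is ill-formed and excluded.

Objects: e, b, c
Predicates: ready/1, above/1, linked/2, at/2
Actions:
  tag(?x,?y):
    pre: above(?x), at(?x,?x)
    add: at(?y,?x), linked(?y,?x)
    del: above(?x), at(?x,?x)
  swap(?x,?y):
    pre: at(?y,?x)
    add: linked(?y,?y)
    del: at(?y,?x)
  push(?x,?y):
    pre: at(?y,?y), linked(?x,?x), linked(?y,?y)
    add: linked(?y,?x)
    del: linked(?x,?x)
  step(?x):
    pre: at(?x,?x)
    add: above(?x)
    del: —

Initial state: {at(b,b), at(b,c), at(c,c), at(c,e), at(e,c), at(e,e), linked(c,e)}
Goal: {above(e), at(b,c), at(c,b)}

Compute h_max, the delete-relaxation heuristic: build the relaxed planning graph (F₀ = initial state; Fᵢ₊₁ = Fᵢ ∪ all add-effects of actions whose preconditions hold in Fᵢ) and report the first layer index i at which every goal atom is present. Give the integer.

F0 = init (7 atoms)
F1 = F0 ∪ {above(b), above(c), above(e), linked(b,b), linked(c,c), linked(e,e)}  (13 atoms)
F2 = F1 ∪ {at(b,e), at(c,b), at(e,b), linked(b,c), linked(b,e), linked(c,b), linked(e,b), linked(e,c)}  (21 atoms)
goal ⊆ F2  ⇒  h_max = 2

2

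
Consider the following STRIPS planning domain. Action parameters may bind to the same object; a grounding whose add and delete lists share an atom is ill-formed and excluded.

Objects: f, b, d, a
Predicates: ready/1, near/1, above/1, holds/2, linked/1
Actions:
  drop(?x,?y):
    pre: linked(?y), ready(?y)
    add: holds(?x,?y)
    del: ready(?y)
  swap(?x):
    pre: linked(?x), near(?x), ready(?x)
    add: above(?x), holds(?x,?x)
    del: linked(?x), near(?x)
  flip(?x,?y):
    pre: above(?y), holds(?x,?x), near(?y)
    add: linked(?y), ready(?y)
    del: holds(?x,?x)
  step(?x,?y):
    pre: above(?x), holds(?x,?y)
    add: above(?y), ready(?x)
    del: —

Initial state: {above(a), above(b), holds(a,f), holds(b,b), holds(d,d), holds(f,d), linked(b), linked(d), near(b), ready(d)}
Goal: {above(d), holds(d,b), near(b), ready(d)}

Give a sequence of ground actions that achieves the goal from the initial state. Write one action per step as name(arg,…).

1. drop(b,d)  →  {above(a), above(b), holds(a,f), holds(b,b), holds(b,d), holds(d,d), holds(f,d), linked(b), linked(d), near(b)}
2. step(b,d)  →  {above(a), above(b), above(d), holds(a,f), holds(b,b), holds(b,d), holds(d,d), holds(f,d), linked(b), linked(d), near(b), ready(b)}
3. drop(d,b)  →  {above(a), above(b), above(d), holds(a,f), holds(b,b), holds(b,d), holds(d,b), holds(d,d), holds(f,d), linked(b), linked(d), near(b)}
4. step(d,b)  →  {above(a), above(b), above(d), holds(a,f), holds(b,b), holds(b,d), holds(d,b), holds(d,d), holds(f,d), linked(b), linked(d), near(b), ready(d)}

drop(b,d); step(b,d); drop(d,b); step(d,b)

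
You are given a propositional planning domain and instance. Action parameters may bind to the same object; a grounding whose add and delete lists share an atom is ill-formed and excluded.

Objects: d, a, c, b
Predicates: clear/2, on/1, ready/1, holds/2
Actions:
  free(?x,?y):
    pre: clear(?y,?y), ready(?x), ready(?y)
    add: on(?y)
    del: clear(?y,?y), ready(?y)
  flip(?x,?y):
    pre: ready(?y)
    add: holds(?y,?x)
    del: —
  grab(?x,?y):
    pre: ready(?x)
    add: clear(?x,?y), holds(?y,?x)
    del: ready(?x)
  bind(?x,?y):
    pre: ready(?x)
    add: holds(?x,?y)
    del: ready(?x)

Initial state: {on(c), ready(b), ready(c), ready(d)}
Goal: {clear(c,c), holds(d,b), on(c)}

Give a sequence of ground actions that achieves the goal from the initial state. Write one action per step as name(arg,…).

flip(b,d); grab(c,c)

1. flip(b,d)  →  {holds(d,b), on(c), ready(b), ready(c), ready(d)}
2. grab(c,c)  →  {clear(c,c), holds(c,c), holds(d,b), on(c), ready(b), ready(d)}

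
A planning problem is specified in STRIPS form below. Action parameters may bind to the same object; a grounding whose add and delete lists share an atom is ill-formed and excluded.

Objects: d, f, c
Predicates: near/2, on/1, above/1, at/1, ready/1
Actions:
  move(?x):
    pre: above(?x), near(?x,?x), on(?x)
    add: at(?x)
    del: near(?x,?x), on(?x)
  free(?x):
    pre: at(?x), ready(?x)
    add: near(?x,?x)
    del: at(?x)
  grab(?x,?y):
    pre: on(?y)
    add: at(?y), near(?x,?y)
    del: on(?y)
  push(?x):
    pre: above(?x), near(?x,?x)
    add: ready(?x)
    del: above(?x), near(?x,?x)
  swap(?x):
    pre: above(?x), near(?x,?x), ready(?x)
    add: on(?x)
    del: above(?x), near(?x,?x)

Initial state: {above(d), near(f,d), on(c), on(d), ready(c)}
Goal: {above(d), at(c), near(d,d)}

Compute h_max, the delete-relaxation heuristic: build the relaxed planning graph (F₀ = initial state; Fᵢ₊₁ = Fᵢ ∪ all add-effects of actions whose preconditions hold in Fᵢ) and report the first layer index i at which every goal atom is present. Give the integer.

F0 = init (5 atoms)
F1 = F0 ∪ {at(c), at(d), near(c,c), near(c,d), near(d,c), near(d,d), near(f,c)}  (12 atoms)
goal ⊆ F1  ⇒  h_max = 1

1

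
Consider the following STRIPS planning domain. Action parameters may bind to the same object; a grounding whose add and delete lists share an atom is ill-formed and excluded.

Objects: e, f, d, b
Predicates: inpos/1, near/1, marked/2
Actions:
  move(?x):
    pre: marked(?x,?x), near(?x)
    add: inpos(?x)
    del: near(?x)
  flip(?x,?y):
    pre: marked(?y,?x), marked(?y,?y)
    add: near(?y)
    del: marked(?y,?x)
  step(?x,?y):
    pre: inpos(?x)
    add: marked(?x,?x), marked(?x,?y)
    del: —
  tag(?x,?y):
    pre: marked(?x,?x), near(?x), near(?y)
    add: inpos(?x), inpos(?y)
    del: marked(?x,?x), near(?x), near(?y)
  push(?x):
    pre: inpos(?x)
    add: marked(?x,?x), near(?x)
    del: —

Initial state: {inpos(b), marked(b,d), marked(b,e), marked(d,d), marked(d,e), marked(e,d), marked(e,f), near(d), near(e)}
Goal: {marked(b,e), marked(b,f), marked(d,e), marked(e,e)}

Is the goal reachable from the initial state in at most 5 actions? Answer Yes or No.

Yes

1. step(b,f)  →  {inpos(b), marked(b,b), marked(b,d), marked(b,e), marked(b,f), marked(d,d), marked(d,e), marked(e,d), marked(e,f), near(d), near(e)}
2. tag(d,e)  →  {inpos(b), inpos(d), inpos(e), marked(b,b), marked(b,d), marked(b,e), marked(b,f), marked(d,e), marked(e,d), marked(e,f)}
3. step(e,e)  →  {inpos(b), inpos(d), inpos(e), marked(b,b), marked(b,d), marked(b,e), marked(b,f), marked(d,e), marked(e,d), marked(e,e), marked(e,f)}
optimal plan length = 3; 3 ≤ 5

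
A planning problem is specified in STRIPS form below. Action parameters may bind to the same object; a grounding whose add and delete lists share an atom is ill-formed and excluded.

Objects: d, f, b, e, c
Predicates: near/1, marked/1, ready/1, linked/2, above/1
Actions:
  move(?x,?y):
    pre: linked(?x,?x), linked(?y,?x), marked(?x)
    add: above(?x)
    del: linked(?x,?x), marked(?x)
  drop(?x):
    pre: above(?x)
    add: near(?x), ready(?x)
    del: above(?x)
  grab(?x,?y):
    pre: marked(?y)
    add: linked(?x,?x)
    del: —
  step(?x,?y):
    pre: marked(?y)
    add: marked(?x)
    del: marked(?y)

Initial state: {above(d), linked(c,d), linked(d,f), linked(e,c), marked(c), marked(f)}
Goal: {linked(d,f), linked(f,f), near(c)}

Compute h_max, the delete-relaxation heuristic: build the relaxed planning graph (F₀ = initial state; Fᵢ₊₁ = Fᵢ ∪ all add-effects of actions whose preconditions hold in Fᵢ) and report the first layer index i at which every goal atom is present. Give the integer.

3

F0 = init (6 atoms)
F1 = F0 ∪ {linked(b,b), linked(c,c), linked(d,d), linked(e,e), linked(f,f), marked(b), marked(d), marked(e), near(d), ready(d)}  (16 atoms)
F2 = F1 ∪ {above(b), above(c), above(e), above(f)}  (20 atoms)
F3 = F2 ∪ {near(b), near(c), near(e), near(f), ready(b), ready(c), ready(e), ready(f)}  (28 atoms)
goal ⊆ F3  ⇒  h_max = 3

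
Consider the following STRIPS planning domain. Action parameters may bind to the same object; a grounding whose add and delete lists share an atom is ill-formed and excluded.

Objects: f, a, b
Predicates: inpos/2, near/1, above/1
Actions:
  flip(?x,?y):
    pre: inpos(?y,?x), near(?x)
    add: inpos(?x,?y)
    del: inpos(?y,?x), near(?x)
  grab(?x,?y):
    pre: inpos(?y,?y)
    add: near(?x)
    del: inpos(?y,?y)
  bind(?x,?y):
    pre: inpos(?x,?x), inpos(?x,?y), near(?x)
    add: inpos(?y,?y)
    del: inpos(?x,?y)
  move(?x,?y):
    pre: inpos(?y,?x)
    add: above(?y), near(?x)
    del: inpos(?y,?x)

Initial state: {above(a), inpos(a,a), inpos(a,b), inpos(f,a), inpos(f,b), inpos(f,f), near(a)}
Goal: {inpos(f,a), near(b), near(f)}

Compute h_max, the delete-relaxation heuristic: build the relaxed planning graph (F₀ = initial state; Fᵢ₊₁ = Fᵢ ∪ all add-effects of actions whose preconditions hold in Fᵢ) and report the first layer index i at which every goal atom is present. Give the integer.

1

F0 = init (7 atoms)
F1 = F0 ∪ {above(f), inpos(a,f), inpos(b,b), near(b), near(f)}  (12 atoms)
goal ⊆ F1  ⇒  h_max = 1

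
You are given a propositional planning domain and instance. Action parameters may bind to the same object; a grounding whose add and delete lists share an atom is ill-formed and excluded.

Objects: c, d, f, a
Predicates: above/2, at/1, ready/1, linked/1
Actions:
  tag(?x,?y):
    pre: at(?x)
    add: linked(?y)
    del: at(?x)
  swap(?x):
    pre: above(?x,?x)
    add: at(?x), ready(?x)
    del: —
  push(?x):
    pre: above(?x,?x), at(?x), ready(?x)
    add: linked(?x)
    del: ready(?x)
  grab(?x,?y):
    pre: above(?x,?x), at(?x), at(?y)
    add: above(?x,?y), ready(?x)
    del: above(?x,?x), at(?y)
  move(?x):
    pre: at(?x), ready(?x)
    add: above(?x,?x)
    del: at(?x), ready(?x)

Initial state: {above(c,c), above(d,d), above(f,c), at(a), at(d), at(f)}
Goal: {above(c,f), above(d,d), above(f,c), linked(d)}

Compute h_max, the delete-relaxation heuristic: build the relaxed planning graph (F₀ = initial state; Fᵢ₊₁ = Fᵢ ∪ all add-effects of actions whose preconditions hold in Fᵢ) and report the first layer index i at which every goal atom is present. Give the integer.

2

F0 = init (6 atoms)
F1 = F0 ∪ {above(d,a), above(d,f), at(c), linked(a), linked(c), linked(d), linked(f), ready(c), ready(d)}  (15 atoms)
F2 = F1 ∪ {above(c,a), above(c,d), above(c,f), above(d,c)}  (19 atoms)
goal ⊆ F2  ⇒  h_max = 2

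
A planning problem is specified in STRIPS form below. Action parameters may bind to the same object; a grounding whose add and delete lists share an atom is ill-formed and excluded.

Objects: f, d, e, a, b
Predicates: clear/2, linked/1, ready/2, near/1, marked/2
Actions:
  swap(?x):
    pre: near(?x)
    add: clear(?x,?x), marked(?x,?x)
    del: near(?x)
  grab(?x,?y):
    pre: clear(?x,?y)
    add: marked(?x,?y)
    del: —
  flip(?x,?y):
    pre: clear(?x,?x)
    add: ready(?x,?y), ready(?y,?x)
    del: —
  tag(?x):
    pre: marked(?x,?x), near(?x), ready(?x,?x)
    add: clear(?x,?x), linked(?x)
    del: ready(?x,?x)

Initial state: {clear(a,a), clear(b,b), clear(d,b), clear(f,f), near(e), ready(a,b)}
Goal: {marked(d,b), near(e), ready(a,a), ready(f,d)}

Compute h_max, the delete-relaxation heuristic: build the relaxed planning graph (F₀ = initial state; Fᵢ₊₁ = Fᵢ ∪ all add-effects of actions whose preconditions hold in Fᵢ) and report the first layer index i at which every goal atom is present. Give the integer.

F0 = init (6 atoms)
F1 = F0 ∪ {clear(e,e), marked(a,a), marked(b,b), marked(d,b), marked(e,e), marked(f,f), ready(a,a), ready(a,d), ready(a,e), ready(a,f), ready(b,a), ready(b,b), ready(b,d), ready(b,e), ready(b,f), ready(d,a), ready(d,b), ready(d,f), ready(e,a), ready(e,b), ready(e,f), ready(f,a), ready(f,b), ready(f,d), ready(f,e), ready(f,f)}  (32 atoms)
goal ⊆ F1  ⇒  h_max = 1

1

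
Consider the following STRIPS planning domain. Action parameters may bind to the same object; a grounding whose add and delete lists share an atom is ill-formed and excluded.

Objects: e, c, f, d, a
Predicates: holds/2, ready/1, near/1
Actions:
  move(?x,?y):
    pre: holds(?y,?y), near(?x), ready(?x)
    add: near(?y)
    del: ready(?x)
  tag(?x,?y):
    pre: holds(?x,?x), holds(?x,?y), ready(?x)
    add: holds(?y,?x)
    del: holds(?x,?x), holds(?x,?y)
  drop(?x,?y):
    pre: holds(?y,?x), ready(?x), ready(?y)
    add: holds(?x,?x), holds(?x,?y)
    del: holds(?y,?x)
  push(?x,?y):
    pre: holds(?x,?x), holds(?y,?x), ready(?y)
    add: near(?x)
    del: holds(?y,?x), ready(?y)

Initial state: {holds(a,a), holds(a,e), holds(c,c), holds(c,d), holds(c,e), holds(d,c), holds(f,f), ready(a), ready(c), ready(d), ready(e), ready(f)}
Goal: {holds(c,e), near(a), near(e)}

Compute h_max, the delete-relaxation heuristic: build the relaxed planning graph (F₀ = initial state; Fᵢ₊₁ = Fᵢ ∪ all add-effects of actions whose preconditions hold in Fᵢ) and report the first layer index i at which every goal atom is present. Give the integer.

2

F0 = init (12 atoms)
F1 = F0 ∪ {holds(d,d), holds(e,a), holds(e,c), holds(e,e), near(a), near(c), near(f)}  (19 atoms)
F2 = F1 ∪ {near(d), near(e)}  (21 atoms)
goal ⊆ F2  ⇒  h_max = 2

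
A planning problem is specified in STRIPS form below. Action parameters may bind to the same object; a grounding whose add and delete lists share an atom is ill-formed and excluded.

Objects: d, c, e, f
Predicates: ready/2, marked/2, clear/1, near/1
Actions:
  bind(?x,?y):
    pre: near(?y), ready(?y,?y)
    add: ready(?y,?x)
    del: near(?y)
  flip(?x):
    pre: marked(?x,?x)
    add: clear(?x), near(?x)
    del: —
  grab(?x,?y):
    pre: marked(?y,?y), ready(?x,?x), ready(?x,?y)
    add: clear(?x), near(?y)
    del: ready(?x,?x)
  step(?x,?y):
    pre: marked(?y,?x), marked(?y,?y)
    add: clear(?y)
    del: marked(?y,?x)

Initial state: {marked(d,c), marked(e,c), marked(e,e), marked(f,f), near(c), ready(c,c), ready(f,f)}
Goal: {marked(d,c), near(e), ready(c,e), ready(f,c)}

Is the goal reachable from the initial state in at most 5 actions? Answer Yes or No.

Yes

1. bind(e,c)  →  {marked(d,c), marked(e,c), marked(e,e), marked(f,f), ready(c,c), ready(c,e), ready(f,f)}
2. flip(e)  →  {clear(e), marked(d,c), marked(e,c), marked(e,e), marked(f,f), near(e), ready(c,c), ready(c,e), ready(f,f)}
3. flip(f)  →  {clear(e), clear(f), marked(d,c), marked(e,c), marked(e,e), marked(f,f), near(e), near(f), ready(c,c), ready(c,e), ready(f,f)}
4. bind(c,f)  →  {clear(e), clear(f), marked(d,c), marked(e,c), marked(e,e), marked(f,f), near(e), ready(c,c), ready(c,e), ready(f,c), ready(f,f)}
optimal plan length = 4; 4 ≤ 5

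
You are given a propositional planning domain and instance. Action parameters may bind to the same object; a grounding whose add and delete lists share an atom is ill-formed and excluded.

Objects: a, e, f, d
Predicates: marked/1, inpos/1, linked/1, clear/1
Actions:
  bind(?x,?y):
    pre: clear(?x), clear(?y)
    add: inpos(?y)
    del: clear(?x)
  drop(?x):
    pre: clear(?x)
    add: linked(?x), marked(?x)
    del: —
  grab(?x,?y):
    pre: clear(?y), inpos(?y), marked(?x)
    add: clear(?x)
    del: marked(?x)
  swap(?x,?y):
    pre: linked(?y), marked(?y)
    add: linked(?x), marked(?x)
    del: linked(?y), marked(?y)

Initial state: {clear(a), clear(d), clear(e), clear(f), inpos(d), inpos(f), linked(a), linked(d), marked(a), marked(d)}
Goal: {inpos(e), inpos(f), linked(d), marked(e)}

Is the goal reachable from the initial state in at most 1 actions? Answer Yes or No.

No

1. bind(a,e)  →  {clear(d), clear(e), clear(f), inpos(d), inpos(e), inpos(f), linked(a), linked(d), marked(a), marked(d)}
2. drop(e)  →  {clear(d), clear(e), clear(f), inpos(d), inpos(e), inpos(f), linked(a), linked(d), linked(e), marked(a), marked(d), marked(e)}
optimal plan length = 2; 2 > 1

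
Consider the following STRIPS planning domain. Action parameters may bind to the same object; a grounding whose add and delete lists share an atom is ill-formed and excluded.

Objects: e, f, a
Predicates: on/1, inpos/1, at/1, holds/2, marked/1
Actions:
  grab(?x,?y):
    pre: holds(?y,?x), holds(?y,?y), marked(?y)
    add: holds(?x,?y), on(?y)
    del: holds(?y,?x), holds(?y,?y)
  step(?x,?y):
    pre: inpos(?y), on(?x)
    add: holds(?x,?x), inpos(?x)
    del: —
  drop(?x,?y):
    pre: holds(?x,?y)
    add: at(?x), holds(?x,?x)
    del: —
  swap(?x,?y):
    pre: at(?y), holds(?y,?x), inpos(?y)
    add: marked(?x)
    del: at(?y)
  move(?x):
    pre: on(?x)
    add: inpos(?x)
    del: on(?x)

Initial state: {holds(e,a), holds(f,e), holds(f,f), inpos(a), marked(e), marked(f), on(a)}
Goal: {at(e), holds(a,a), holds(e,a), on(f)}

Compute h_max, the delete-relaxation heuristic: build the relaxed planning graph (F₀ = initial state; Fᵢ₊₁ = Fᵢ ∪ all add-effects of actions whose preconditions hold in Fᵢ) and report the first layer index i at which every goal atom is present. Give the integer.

F0 = init (7 atoms)
F1 = F0 ∪ {at(e), at(f), holds(a,a), holds(e,e), holds(e,f), on(f)}  (13 atoms)
goal ⊆ F1  ⇒  h_max = 1

1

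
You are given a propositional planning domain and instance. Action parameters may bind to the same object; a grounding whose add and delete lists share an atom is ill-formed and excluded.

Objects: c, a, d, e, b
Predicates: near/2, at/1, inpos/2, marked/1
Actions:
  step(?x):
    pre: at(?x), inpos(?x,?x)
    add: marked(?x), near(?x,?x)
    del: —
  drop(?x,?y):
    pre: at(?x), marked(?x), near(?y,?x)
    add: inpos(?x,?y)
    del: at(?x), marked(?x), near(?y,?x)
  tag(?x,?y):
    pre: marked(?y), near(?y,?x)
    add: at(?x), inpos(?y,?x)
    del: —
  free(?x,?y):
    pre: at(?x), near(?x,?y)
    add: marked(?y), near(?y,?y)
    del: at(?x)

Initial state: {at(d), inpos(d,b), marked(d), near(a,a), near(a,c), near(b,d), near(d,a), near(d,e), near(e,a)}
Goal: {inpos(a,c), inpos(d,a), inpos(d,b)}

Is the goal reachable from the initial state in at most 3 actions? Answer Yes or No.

Yes

1. tag(a,d)  →  {at(a), at(d), inpos(d,a), inpos(d,b), marked(d), near(a,a), near(a,c), near(b,d), near(d,a), near(d,e), near(e,a)}
2. free(a,a)  →  {at(d), inpos(d,a), inpos(d,b), marked(a), marked(d), near(a,a), near(a,c), near(b,d), near(d,a), near(d,e), near(e,a)}
3. tag(c,a)  →  {at(c), at(d), inpos(a,c), inpos(d,a), inpos(d,b), marked(a), marked(d), near(a,a), near(a,c), near(b,d), near(d,a), near(d,e), near(e,a)}
optimal plan length = 3; 3 ≤ 3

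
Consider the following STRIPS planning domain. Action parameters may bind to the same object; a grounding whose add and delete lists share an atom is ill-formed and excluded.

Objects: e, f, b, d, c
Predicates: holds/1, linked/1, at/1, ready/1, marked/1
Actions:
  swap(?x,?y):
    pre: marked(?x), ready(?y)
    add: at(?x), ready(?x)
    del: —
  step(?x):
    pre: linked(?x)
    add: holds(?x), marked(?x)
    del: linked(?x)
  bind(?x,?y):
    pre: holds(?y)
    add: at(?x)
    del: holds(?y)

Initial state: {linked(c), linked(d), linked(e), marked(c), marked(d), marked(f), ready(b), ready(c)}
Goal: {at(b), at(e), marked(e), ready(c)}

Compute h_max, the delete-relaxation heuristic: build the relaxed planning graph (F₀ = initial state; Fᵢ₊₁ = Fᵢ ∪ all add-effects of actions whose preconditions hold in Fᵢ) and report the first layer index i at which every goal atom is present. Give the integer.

F0 = init (8 atoms)
F1 = F0 ∪ {at(c), at(d), at(f), holds(c), holds(d), holds(e), marked(e), ready(d), ready(f)}  (17 atoms)
F2 = F1 ∪ {at(b), at(e), ready(e)}  (20 atoms)
goal ⊆ F2  ⇒  h_max = 2

2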